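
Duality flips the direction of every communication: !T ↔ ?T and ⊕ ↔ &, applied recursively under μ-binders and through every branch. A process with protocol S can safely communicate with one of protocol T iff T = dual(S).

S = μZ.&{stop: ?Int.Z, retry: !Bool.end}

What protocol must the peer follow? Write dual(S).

μZ = μZ  (rec unchanged)
  &{stop,retry} = ⊕{stop,retry}  (offer→select)
    • stop:
      ?Int = !Int
        Z self-dual
    • retry:
      !Bool = ?Bool
        end self-dual

μZ.⊕{stop: !Int.Z, retry: ?Bool.end}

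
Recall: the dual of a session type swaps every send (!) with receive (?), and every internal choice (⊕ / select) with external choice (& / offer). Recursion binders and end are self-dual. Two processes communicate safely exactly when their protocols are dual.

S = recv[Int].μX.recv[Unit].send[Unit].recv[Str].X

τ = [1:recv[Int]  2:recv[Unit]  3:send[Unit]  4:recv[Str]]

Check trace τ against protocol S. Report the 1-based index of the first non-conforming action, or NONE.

[1] recv[Int]  match  now at μX.…
[2] recv[Unit]  match  now at send[Unit].recv[Str].μX.…
[3] send[Unit]  match  now at recv[Str].μX.…
[4] recv[Str]  match  now at μX.…
trace exhausted — no violation

NONE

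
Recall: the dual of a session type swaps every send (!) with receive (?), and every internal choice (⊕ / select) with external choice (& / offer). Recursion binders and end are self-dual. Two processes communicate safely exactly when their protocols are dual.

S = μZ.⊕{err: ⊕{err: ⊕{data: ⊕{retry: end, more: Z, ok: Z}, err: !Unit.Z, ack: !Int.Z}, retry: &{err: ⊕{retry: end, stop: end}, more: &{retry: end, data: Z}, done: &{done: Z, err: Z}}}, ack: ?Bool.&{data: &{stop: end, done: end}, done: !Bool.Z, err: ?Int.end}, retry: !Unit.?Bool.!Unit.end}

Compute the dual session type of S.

μZ ↦ μZ  (μ self-dual)
  ⊕{err,ack,retry} ↦ &{err,ack,retry}  (select→offer)
    [err]
      ⊕{err,retry} ↦ &{err,retry}  (select→offer)
        [err]
          ⊕{data,err,ack} ↦ &{data,err,ack}  (select→offer)
            [data]
              ⊕{retry,more,ok} ↦ &{retry,more,ok}  (select→offer)
                [retry]
                  dual(end) = end
                [more]
                  dual(Z) = Z
                [ok]
                  dual(Z) = Z
            [err]
              !Unit ↦ ?Unit
                dual(Z) = Z
            [ack]
              !Int ↦ ?Int
                dual(Z) = Z
        [retry]
          &{err,more,done} ↦ ⊕{err,more,done}  (&→⊕)
            [err]
              ⊕{retry,stop} ↦ &{retry,stop}  (select→offer)
                [retry]
                  dual(end) = end
                [stop]
                  dual(end) = end
            [more]
              &{retry,data} ↦ ⊕{retry,data}  (&→⊕)
                [retry]
                  dual(end) = end
                [data]
                  dual(Z) = Z
            [done]
              &{done,err} ↦ ⊕{done,err}  (&→⊕)
                [done]
                  dual(Z) = Z
                [err]
                  dual(Z) = Z
    [ack]
      ?Bool ↦ !Bool
        &{data,done,err} ↦ ⊕{data,done,err}  (&→⊕)
          [data]
            &{stop,done} ↦ ⊕{stop,done}  (&→⊕)
              [stop]
                dual(end) = end
              [done]
                dual(end) = end
          [done]
            !Bool ↦ ?Bool
              dual(Z) = Z
          [err]
            ?Int ↦ !Int
              dual(end) = end
    [retry]
      !Unit ↦ ?Unit
        ?Bool ↦ !Bool
          !Unit ↦ ?Unit
            dual(end) = end

μZ.&{err: &{err: &{data: &{retry: end, more: Z, ok: Z}, err: ?Unit.Z, ack: ?Int.Z}, retry: ⊕{err: &{retry: end, stop: end}, more: ⊕{retry: end, data: Z}, done: ⊕{done: Z, err: Z}}}, ack: !Bool.⊕{data: ⊕{stop: end, done: end}, done: ?Bool.Z, err: !Int.end}, retry: ?Unit.!Bool.?Unit.end}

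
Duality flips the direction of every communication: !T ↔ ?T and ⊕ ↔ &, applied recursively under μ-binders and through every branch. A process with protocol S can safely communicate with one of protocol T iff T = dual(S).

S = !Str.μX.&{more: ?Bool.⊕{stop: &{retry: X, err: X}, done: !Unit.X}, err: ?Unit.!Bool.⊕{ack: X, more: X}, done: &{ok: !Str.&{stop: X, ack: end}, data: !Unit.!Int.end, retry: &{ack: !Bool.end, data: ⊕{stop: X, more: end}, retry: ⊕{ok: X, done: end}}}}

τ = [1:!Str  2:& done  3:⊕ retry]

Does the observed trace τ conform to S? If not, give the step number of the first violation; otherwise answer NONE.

[1] !Str  ok  state: μX.…
[2] & done  ok  state: &{ok: !Str.&{stop: μX.…, ack: end}, data: !Unit.!Int.end, retry: &{ack: !Bool.end, data: ⊕{stop: μX.…, more: end}, retry: ⊕{ok: μX.…, done: end}}}
[3] got ⊕ retry, protocol expects & ok or & data or & retry  ✗

3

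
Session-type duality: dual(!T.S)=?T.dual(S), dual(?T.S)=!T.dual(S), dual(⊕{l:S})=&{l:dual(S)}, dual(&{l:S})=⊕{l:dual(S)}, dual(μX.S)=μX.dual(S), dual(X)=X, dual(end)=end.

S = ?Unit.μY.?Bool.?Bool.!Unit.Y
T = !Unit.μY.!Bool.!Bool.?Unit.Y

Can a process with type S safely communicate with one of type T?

?Unit ‖ !Unit  match
  μY ‖ μY  match (μ self-dual)
    ?Bool ‖ !Bool  match
      ?Bool ‖ !Bool  match
        !Unit ‖ ?Unit  match
          Y ‖ Y  match

YES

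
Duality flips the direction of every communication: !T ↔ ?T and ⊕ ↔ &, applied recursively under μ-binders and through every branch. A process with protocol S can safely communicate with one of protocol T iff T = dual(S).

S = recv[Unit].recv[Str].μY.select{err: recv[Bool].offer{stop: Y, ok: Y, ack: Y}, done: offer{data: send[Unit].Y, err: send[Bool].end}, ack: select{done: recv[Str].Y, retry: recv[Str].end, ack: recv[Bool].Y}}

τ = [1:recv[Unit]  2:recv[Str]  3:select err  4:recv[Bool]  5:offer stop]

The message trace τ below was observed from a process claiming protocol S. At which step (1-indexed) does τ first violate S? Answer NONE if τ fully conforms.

NONE

step 1: recv[Unit]  ✓  state: recv[Str].μY.…
step 2: recv[Str]  ✓  state: μY.…
step 3: select err  ✓  state: recv[Bool].offer{stop: μY.…, ok: μY.…, ack: μY.…}
step 4: recv[Bool]  ✓  state: offer{stop: μY.…, ok: μY.…, ack: μY.…}
step 5: offer stop  ✓  state: μY.…
all 5 steps conform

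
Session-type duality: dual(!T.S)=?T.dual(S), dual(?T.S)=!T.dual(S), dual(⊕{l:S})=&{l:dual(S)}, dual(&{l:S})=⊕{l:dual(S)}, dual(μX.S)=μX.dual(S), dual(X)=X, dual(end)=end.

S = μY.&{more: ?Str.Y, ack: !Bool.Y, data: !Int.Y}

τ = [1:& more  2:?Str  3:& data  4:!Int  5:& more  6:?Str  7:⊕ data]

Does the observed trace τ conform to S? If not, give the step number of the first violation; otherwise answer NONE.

7

step 1: & more  match  now at ?Str.μY.…
step 2: ?Str  match  now at μY.…
step 3: & data  match  now at !Int.μY.…
step 4: !Int  match  now at μY.…
step 5: & more  match  now at ?Str.μY.…
step 6: ?Str  match  now at μY.…
step 7: got ⊕ data, protocol expects & more or & ack or & data  ✗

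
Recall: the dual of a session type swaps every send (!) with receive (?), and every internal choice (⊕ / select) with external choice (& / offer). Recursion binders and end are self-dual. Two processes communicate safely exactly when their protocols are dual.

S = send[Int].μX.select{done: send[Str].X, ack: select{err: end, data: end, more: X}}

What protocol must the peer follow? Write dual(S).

send[Int] ↦ recv[Int]
  μX ↦ μX  (μ self-dual)
    select{done,ack} ↦ offer{done,ack}  (internal→external)
      case done:
        send[Str] ↦ recv[Str]
          X self-dual
      case ack:
        select{err,data,more} ↦ offer{err,data,more}  (internal→external)
          case err:
            end self-dual
          case data:
            end self-dual
          case more:
            X self-dual

recv[Int].μX.offer{done: recv[Str].X, ack: offer{err: end, data: end, more: X}}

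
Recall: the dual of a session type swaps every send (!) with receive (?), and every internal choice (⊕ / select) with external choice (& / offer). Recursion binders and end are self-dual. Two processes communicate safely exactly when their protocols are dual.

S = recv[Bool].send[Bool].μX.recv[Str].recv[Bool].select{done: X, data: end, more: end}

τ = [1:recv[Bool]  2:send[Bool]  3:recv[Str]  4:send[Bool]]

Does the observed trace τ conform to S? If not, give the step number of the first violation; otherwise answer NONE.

4

step 1: recv[Bool]  ✓  residual = send[Bool].μX.…
step 2: send[Bool]  ✓  residual = μX.…
step 3: recv[Str]  ✓  residual = recv[Bool].select{done: μX.…, data: end, more: end}
step 4: got send[Bool], protocol expects recv[Bool]  ✗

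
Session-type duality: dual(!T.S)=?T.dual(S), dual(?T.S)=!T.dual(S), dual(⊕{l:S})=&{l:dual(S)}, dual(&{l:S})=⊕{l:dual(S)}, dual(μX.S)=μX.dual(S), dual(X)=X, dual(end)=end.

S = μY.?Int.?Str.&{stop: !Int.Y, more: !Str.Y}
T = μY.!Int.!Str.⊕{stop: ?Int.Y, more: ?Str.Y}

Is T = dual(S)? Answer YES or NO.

μY vs μY  match (binder kept)
  ?Int vs !Int  match
    ?Str vs !Str  match
      &{stop,more} vs ⊕{stop,more}  match labels match
        case stop:
          !Int vs ?Int  match
            Y vs Y  match
        case more:
          !Str vs ?Str  match
            Y vs Y  match

YES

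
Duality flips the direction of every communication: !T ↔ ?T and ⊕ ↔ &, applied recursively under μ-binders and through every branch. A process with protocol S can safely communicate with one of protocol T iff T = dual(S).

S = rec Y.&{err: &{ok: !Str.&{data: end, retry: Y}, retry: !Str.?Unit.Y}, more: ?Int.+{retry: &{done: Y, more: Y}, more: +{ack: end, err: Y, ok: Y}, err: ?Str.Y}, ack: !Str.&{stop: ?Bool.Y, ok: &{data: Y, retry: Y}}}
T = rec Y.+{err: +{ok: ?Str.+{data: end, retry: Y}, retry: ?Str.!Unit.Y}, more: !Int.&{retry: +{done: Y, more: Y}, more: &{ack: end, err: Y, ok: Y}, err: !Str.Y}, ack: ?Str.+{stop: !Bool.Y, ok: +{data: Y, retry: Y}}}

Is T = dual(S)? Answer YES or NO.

YES

rec Y | rec Y  ✓ (μ self-dual)
  &{err,more,ack} | +{err,more,ack}  ✓ same labels
    • err:
      &{ok,retry} | +{ok,retry}  ✓ same labels
        • ok:
          !Str | ?Str  ✓
            &{data,retry} | +{data,retry}  ✓ same labels
              • data:
                end | end  ✓
              • retry:
                Y | Y  ✓
        • retry:
          !Str | ?Str  ✓
            ?Unit | !Unit  ✓
              Y | Y  ✓
    • more:
      ?Int | !Int  ✓
        +{retry,more,err} | &{retry,more,err}  ✓ same labels
          • retry:
            &{done,more} | +{done,more}  ✓ same labels
              • done:
                Y | Y  ✓
              • more:
                Y | Y  ✓
          • more:
            +{ack,err,ok} | &{ack,err,ok}  ✓ same labels
              • ack:
                end | end  ✓
              • err:
                Y | Y  ✓
              • ok:
                Y | Y  ✓
          • err:
            ?Str | !Str  ✓
              Y | Y  ✓
    • ack:
      !Str | ?Str  ✓
        &{stop,ok} | +{stop,ok}  ✓ same labels
          • stop:
            ?Bool | !Bool  ✓
              Y | Y  ✓
          • ok:
            &{data,retry} | +{data,retry}  ✓ same labels
              • data:
                Y | Y  ✓
              • retry:
                Y | Y  ✓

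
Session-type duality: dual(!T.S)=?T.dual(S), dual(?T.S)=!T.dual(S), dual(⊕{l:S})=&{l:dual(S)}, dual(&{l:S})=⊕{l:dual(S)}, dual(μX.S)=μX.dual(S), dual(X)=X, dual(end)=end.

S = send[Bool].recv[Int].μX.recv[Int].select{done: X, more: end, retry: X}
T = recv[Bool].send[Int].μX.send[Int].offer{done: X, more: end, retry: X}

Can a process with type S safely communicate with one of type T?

send[Bool] vs recv[Bool]  match
  recv[Int] vs send[Int]  match
    μX vs μX  match (binder kept)
      recv[Int] vs send[Int]  match
        select{done,more,retry} vs offer{done,more,retry}  match labels match
          case done:
            X vs X  match
          case more:
            end vs end  match
          case retry:
            X vs X  match

YES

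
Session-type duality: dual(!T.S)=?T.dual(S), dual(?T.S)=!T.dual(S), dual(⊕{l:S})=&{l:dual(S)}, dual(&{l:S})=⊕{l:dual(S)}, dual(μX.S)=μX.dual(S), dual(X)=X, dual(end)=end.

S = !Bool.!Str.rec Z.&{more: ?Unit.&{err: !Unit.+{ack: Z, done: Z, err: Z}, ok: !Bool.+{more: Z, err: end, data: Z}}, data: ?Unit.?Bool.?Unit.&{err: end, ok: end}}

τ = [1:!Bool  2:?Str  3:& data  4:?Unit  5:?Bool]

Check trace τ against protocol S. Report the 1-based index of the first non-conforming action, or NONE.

step 1: !Bool  match  state: !Str.rec Z.…
step 2: got ?Str, protocol expects !Str  ✗

2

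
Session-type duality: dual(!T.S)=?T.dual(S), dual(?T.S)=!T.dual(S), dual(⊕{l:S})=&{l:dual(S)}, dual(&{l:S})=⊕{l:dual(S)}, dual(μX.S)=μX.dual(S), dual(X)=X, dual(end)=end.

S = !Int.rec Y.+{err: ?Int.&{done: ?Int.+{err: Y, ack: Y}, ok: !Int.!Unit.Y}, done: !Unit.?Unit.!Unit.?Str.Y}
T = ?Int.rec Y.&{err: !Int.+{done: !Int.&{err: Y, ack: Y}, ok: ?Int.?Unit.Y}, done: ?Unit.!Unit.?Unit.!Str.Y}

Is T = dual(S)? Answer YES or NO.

!Int vs ?Int  ✓
  rec Y vs rec Y  ✓ (rec unchanged)
    +{err,done} vs &{err,done}  ✓ labels match
      case err:
        ?Int vs !Int  ✓
          &{done,ok} vs +{done,ok}  ✓ labels match
            case done:
              ?Int vs !Int  ✓
                +{err,ack} vs &{err,ack}  ✓ labels match
                  case err:
                    Y vs Y  ✓
                  case ack:
                    Y vs Y  ✓
            case ok:
              !Int vs ?Int  ✓
                !Unit vs ?Unit  ✓
                  Y vs Y  ✓
      case done:
        !Unit vs ?Unit  ✓
          ?Unit vs !Unit  ✓
            !Unit vs ?Unit  ✓
              ?Str vs !Str  ✓
                Y vs Y  ✓

YES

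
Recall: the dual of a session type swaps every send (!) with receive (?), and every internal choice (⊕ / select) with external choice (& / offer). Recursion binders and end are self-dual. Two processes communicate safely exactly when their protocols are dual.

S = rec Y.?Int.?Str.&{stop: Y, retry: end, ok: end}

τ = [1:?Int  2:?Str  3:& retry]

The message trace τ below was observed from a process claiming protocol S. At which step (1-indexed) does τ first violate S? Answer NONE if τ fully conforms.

NONE

@1 ?Int  match  residual = ?Str.&{stop: rec Y.…, retry: end, ok: end}
@2 ?Str  match  residual = &{stop: rec Y.…, retry: end, ok: end}
@3 & retry  match  residual = end
trace exhausted — no violation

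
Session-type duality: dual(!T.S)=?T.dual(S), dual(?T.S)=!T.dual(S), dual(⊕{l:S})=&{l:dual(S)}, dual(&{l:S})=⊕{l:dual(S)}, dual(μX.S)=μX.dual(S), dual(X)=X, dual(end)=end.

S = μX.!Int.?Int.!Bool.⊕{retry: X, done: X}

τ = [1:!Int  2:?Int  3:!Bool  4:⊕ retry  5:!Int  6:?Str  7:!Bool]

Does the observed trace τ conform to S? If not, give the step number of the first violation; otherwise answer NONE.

[1] !Int  match  state: ?Int.!Bool.⊕{retry: μX.…, done: μX.…}
[2] ?Int  match  state: !Bool.⊕{retry: μX.…, done: μX.…}
[3] !Bool  match  state: ⊕{retry: μX.…, done: μX.…}
[4] ⊕ retry  match  state: μX.…
[5] !Int  match  state: ?Int.!Bool.⊕{retry: μX.…, done: μX.…}
[6] got ?Str, protocol expects ?Int  ✗

6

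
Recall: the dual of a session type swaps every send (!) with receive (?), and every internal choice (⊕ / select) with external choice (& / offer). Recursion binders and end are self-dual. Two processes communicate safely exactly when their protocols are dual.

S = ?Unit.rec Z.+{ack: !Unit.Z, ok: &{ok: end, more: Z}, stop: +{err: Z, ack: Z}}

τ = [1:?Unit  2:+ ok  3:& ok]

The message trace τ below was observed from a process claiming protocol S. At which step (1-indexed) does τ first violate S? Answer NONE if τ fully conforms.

NONE

[1] ?Unit  ✓  residual = rec Z.…
[2] + ok  ✓  residual = &{ok: end, more: rec Z.…}
[3] & ok  ✓  residual = end
trace exhausted — no violation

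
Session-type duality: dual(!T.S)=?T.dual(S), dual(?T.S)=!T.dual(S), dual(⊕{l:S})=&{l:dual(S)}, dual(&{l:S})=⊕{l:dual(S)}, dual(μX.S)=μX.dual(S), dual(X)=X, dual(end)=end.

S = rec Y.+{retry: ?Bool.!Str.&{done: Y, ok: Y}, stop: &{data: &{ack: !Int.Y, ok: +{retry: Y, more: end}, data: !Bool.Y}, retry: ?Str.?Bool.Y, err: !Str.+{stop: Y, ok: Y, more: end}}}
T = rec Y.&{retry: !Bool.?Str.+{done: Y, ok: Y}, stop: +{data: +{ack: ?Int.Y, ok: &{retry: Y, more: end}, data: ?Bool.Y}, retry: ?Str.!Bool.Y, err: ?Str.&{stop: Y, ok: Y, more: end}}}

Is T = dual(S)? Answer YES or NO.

rec Y vs rec Y  match (binder kept)
  +{retry,stop} vs &{retry,stop}  match labels match
    • retry:
      ?Bool vs !Bool  match
        !Str vs ?Str  match
          &{done,ok} vs +{done,ok}  match labels match
            • done:
              Y vs Y  match
            • ok:
              Y vs Y  match
    • stop:
      &{data,retry,err} vs +{data,retry,err}  match labels match
        • data:
          &{ack,ok,data} vs +{ack,ok,data}  match labels match
            • ack:
              !Int vs ?Int  match
                Y vs Y  match
            • ok:
              +{retry,more} vs &{retry,more}  match labels match
                • retry:
                  Y vs Y  match
                • more:
                  end vs end  match
            • data:
              !Bool vs ?Bool  match
                Y vs Y  match
        • retry:
          ?Str vs ?Str  ✗ same direction on both sides — not dual

NO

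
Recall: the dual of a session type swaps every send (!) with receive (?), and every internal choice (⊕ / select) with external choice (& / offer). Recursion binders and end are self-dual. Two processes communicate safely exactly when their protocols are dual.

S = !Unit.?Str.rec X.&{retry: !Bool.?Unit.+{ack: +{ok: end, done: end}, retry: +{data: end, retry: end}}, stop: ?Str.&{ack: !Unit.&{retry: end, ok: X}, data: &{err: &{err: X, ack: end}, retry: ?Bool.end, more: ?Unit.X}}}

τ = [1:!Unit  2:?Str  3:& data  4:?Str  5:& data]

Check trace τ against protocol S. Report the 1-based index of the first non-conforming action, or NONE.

3

[1] !Unit  match  cont: ?Str.rec X.…
[2] ?Str  match  cont: rec X.…
[3] got & data, protocol expects & retry or & stop  ✗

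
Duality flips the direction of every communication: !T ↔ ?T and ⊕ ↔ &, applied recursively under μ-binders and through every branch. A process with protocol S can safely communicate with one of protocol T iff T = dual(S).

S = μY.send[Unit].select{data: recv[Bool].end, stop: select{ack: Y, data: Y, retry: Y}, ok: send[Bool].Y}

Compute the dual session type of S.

μY.recv[Unit].offer{data: send[Bool].end, stop: offer{ack: Y, data: Y, retry: Y}, ok: recv[Bool].Y}

μY = μY  (rec unchanged)
  send[Unit] = recv[Unit]
    select{data,stop,ok} = offer{data,stop,ok}  (select→offer)
      [data]
        recv[Bool] = send[Bool]
          dual(end) = end
      [stop]
        select{ack,data,retry} = offer{ack,data,retry}  (select→offer)
          [ack]
            dual(Y) = Y
          [data]
            dual(Y) = Y
          [retry]
            dual(Y) = Y
      [ok]
        send[Bool] = recv[Bool]
          dual(Y) = Y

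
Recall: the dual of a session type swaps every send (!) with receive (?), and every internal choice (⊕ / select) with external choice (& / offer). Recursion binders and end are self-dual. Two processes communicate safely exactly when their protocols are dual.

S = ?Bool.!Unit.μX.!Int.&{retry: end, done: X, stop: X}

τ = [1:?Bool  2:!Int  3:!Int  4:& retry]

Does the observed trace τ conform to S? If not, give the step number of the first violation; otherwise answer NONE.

2

@1 ?Bool  ✓  cont: !Unit.μX.…
@2 got !Int, protocol expects !Unit  ✗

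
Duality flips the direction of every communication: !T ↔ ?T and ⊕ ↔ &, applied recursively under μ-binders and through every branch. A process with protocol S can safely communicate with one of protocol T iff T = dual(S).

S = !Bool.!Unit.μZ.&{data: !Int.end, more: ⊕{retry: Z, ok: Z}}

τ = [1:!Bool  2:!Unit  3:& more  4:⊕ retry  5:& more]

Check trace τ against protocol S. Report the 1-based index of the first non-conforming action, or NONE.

NONE

[1] !Bool  match  state: !Unit.μZ.…
[2] !Unit  match  state: μZ.…
[3] & more  match  state: ⊕{retry: μZ.…, ok: μZ.…}
[4] ⊕ retry  match  state: μZ.…
[5] & more  match  state: ⊕{retry: μZ.…, ok: μZ.…}
τ conforms to S (length 5)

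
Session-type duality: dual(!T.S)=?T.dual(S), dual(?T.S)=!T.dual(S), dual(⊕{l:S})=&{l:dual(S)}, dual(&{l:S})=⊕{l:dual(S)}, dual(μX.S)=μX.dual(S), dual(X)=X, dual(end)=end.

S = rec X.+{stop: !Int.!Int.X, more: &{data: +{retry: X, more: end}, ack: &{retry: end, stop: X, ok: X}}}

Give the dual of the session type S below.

rec X.&{stop: ?Int.?Int.X, more: +{data: &{retry: X, more: end}, ack: +{retry: end, stop: X, ok: X}}}

rec X → rec X  (binder kept)
  +{stop,more} → &{stop,more}  (⊕→&)
    [stop]
      !Int → ?Int
        !Int → ?Int
          X ↦ X
    [more]
      &{data,ack} → +{data,ack}  (external→internal)
        [data]
          +{retry,more} → &{retry,more}  (⊕→&)
            [retry]
              X ↦ X
            [more]
              end ↦ end
        [ack]
          &{retry,stop,ok} → +{retry,stop,ok}  (external→internal)
            [retry]
              end ↦ end
            [stop]
              X ↦ X
            [ok]
              X ↦ X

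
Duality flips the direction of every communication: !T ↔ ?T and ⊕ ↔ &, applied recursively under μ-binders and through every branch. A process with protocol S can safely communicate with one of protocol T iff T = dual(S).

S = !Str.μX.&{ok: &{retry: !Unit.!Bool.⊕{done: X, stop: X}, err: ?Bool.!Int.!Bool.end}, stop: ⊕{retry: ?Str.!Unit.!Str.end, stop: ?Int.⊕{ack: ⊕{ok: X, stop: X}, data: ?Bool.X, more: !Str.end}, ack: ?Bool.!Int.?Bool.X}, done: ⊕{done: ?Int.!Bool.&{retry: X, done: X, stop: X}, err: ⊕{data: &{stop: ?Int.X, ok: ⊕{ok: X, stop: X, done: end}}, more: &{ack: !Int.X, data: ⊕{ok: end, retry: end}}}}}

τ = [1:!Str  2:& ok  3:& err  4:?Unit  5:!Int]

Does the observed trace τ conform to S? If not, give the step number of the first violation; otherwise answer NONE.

4

[1] !Str  ok  cont: μX.…
[2] & ok  ok  cont: &{retry: !Unit.!Bool.⊕{done: μX.…, stop: μX.…}, err: ?Bool.!Int.!Bool.end}
[3] & err  ok  cont: ?Bool.!Int.!Bool.end
[4] got ?Unit, protocol expects ?Bool  ✗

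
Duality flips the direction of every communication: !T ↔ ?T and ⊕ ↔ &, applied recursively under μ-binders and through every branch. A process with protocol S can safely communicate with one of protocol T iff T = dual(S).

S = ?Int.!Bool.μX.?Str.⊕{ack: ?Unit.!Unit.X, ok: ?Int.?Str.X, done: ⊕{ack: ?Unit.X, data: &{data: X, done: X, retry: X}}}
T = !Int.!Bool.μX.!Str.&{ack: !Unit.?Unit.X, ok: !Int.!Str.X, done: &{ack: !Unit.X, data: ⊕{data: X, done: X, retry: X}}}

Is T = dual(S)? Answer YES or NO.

?Int | !Int  match
  !Bool | !Bool  ✗ same direction on both sides — not dual

NO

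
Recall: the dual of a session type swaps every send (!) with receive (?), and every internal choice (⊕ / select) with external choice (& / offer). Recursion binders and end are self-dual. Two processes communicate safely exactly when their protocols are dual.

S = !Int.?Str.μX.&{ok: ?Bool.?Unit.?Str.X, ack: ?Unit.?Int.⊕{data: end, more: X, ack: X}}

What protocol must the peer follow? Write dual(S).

?Int.!Str.μX.⊕{ok: !Bool.!Unit.!Str.X, ack: !Unit.!Int.&{data: end, more: X, ack: X}}

!Int → ?Int
  ?Str → !Str
    μX → μX  (binder kept)
      &{ok,ack} → ⊕{ok,ack}  (external→internal)
        • ok:
          ?Bool → !Bool
            ?Unit → !Unit
              ?Str → !Str
                X self-dual
        • ack:
          ?Unit → !Unit
            ?Int → !Int
              ⊕{data,more,ack} → &{data,more,ack}  (⊕→&)
                • data:
                  end self-dual
                • more:
                  X self-dual
                • ack:
                  X self-dual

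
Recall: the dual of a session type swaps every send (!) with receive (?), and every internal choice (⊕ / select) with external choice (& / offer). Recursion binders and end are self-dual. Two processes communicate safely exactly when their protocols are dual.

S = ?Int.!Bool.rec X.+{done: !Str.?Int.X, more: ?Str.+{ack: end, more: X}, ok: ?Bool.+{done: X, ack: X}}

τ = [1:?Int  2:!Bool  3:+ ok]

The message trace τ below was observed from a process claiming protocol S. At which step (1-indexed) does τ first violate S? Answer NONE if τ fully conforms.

NONE

step 1: ?Int  match  residual = !Bool.rec X.…
step 2: !Bool  match  residual = rec X.…
step 3: + ok  match  residual = ?Bool.+{done: rec X.…, ack: rec X.…}
trace exhausted — no violation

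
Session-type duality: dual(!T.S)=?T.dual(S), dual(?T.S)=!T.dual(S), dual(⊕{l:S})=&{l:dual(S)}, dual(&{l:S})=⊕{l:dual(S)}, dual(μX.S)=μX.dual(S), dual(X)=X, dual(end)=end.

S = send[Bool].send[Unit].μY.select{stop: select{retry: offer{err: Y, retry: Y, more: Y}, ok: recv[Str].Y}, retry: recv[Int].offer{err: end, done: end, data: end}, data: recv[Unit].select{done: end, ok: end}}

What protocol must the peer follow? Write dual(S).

send[Bool] ↦ recv[Bool]
  send[Unit] ↦ recv[Unit]
    μY ↦ μY  (binder kept)
      select{stop,retry,data} ↦ offer{stop,retry,data}  (select→offer)
        • stop:
          select{retry,ok} ↦ offer{retry,ok}  (select→offer)
            • retry:
              offer{err,retry,more} ↦ select{err,retry,more}  (external→internal)
                • err:
                  dual(Y) = Y
                • retry:
                  dual(Y) = Y
                • more:
                  dual(Y) = Y
            • ok:
              recv[Str] ↦ send[Str]
                dual(Y) = Y
        • retry:
          recv[Int] ↦ send[Int]
            offer{err,done,data} ↦ select{err,done,data}  (external→internal)
              • err:
                dual(end) = end
              • done:
                dual(end) = end
              • data:
                dual(end) = end
        • data:
          recv[Unit] ↦ send[Unit]
            select{done,ok} ↦ offer{done,ok}  (select→offer)
              • done:
                dual(end) = end
              • ok:
                dual(end) = end

recv[Bool].recv[Unit].μY.offer{stop: offer{retry: select{err: Y, retry: Y, more: Y}, ok: send[Str].Y}, retry: send[Int].select{err: end, done: end, data: end}, data: send[Unit].offer{done: end, ok: end}}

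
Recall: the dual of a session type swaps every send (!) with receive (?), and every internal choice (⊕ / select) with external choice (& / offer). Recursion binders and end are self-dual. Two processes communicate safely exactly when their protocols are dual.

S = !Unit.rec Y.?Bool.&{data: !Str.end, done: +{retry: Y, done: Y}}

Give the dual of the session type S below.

?Unit.rec Y.!Bool.+{data: ?Str.end, done: &{retry: Y, done: Y}}

!Unit ↦ ?Unit
  rec Y ↦ rec Y  (rec unchanged)
    ?Bool ↦ !Bool
      &{data,done} ↦ +{data,done}  (&→⊕)
        case data:
          !Str ↦ ?Str
            dual(end) = end
        case done:
          +{retry,done} ↦ &{retry,done}  (⊕→&)
            case retry:
              dual(Y) = Y
            case done:
              dual(Y) = Y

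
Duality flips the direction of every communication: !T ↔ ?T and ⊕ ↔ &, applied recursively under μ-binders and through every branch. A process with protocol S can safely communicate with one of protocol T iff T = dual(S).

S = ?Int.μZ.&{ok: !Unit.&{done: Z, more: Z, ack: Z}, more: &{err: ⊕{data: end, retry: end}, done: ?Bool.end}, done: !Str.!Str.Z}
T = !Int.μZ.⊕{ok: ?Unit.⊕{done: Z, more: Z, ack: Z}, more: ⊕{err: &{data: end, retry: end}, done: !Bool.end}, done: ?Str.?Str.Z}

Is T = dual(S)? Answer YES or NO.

YES

?Int | !Int  ok
  μZ | μZ  ok (binder kept)
    &{ok,more,done} | ⊕{ok,more,done}  ok label sets agree
      • ok:
        !Unit | ?Unit  ok
          &{done,more,ack} | ⊕{done,more,ack}  ok label sets agree
            • done:
              Z | Z  ok
            • more:
              Z | Z  ok
            • ack:
              Z | Z  ok
      • more:
        &{err,done} | ⊕{err,done}  ok label sets agree
          • err:
            ⊕{data,retry} | &{data,retry}  ok label sets agree
              • data:
                end | end  ok
              • retry:
                end | end  ok
          • done:
            ?Bool | !Bool  ok
              end | end  ok
      • done:
        !Str | ?Str  ok
          !Str | ?Str  ok
            Z | Z  ok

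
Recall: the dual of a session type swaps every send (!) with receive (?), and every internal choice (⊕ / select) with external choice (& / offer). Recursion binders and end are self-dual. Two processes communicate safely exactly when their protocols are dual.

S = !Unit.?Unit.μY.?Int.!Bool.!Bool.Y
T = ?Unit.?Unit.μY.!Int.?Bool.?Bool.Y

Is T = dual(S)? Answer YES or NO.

NO

!Unit vs ?Unit  match
  ?Unit vs ?Unit  ✗ same direction on both sides — not dual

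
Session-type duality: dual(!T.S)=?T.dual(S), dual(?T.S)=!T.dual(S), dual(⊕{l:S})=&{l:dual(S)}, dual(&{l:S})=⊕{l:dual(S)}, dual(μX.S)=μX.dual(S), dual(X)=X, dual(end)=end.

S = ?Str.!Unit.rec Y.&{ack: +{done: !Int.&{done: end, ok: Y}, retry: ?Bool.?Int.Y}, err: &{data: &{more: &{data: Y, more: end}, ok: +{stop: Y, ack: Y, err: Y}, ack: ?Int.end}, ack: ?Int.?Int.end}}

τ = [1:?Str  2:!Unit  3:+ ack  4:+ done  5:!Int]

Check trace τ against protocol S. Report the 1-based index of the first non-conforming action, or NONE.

3

@1 ?Str  ok  state: !Unit.rec Y.…
@2 !Unit  ok  state: rec Y.…
@3 got + ack, protocol expects & ack or & err  ✗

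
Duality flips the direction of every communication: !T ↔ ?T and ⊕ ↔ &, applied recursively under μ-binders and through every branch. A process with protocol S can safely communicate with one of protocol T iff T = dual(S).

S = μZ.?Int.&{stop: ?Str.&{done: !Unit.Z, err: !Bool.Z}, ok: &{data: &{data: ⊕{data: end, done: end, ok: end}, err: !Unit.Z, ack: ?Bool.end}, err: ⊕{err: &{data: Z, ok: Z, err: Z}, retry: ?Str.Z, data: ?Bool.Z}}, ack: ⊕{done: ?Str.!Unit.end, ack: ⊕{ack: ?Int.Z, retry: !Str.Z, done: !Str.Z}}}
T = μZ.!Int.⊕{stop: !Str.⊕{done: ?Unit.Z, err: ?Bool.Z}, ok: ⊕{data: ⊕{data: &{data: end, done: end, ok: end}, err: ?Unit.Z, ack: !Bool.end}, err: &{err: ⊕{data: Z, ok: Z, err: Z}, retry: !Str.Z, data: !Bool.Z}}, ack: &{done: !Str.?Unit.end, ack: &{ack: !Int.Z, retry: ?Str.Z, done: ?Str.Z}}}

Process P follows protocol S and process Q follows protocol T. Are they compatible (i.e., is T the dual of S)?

YES

μZ vs μZ  ok (binder kept)
  ?Int vs !Int  ok
    &{stop,ok,ack} vs ⊕{stop,ok,ack}  ok label sets agree
      [stop]
        ?Str vs !Str  ok
          &{done,err} vs ⊕{done,err}  ok label sets agree
            [done]
              !Unit vs ?Unit  ok
                Z vs Z  ok
            [err]
              !Bool vs ?Bool  ok
                Z vs Z  ok
      [ok]
        &{data,err} vs ⊕{data,err}  ok label sets agree
          [data]
            &{data,err,ack} vs ⊕{data,err,ack}  ok label sets agree
              [data]
                ⊕{data,done,ok} vs &{data,done,ok}  ok label sets agree
                  [data]
                    end vs end  ok
                  [done]
                    end vs end  ok
                  [ok]
                    end vs end  ok
              [err]
                !Unit vs ?Unit  ok
                  Z vs Z  ok
              [ack]
                ?Bool vs !Bool  ok
                  end vs end  ok
          [err]
            ⊕{err,retry,data} vs &{err,retry,data}  ok label sets agree
              [err]
                &{data,ok,err} vs ⊕{data,ok,err}  ok label sets agree
                  [data]
                    Z vs Z  ok
                  [ok]
                    Z vs Z  ok
                  [err]
                    Z vs Z  ok
              [retry]
                ?Str vs !Str  ok
                  Z vs Z  ok
              [data]
                ?Bool vs !Bool  ok
                  Z vs Z  ok
      [ack]
        ⊕{done,ack} vs &{done,ack}  ok label sets agree
          [done]
            ?Str vs !Str  ok
              !Unit vs ?Unit  ok
                end vs end  ok
          [ack]
            ⊕{ack,retry,done} vs &{ack,retry,done}  ok label sets agree
              [ack]
                ?Int vs !Int  ok
                  Z vs Z  ok
              [retry]
                !Str vs ?Str  ok
                  Z vs Z  ok
              [done]
                !Str vs ?Str  ok
                  Z vs Z  ok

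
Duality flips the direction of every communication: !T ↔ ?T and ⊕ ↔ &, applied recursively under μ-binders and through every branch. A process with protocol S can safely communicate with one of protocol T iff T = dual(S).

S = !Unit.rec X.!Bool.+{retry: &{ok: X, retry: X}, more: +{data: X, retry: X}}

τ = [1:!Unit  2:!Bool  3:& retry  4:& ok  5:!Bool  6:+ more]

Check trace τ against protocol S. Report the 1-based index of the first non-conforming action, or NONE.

3

@1 !Unit  ok  residual = rec X.…
@2 !Bool  ok  residual = +{retry: &{ok: rec X.…, retry: rec X.…}, more: +{data: rec X.…, retry: rec X.…}}
@3 got & retry, protocol expects + retry or + more  ✗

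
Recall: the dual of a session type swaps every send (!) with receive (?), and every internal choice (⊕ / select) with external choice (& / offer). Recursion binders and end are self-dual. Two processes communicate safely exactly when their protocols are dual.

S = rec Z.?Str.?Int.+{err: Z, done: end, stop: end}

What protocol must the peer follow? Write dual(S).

rec Z.!Str.!Int.&{err: Z, done: end, stop: end}

rec Z ↦ rec Z  (μ self-dual)
  ?Str ↦ !Str
    ?Int ↦ !Int
      +{err,done,stop} ↦ &{err,done,stop}  (⊕→&)
        case err:
          Z ↦ Z
        case done:
          end ↦ end
        case stop:
          end ↦ end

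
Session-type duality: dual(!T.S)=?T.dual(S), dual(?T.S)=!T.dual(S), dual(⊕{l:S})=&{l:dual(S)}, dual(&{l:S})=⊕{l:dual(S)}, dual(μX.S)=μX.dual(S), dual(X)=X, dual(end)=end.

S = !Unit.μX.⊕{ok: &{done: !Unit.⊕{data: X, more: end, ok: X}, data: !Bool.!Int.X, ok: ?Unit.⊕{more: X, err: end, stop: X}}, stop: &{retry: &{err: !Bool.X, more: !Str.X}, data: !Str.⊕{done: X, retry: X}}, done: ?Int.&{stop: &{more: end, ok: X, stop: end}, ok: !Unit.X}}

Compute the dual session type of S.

?Unit.μX.&{ok: ⊕{done: ?Unit.&{data: X, more: end, ok: X}, data: ?Bool.?Int.X, ok: !Unit.&{more: X, err: end, stop: X}}, stop: ⊕{retry: ⊕{err: ?Bool.X, more: ?Str.X}, data: ?Str.&{done: X, retry: X}}, done: !Int.⊕{stop: ⊕{more: end, ok: X, stop: end}, ok: ?Unit.X}}

!Unit → ?Unit
  μX → μX  (μ self-dual)
    ⊕{ok,stop,done} → &{ok,stop,done}  (select→offer)
      • ok:
        &{done,data,ok} → ⊕{done,data,ok}  (offer→select)
          • done:
            !Unit → ?Unit
              ⊕{data,more,ok} → &{data,more,ok}  (select→offer)
                • data:
                  X ↦ X
                • more:
                  end ↦ end
                • ok:
                  X ↦ X
          • data:
            !Bool → ?Bool
              !Int → ?Int
                X ↦ X
          • ok:
            ?Unit → !Unit
              ⊕{more,err,stop} → &{more,err,stop}  (select→offer)
                • more:
                  X ↦ X
                • err:
                  end ↦ end
                • stop:
                  X ↦ X
      • stop:
        &{retry,data} → ⊕{retry,data}  (offer→select)
          • retry:
            &{err,more} → ⊕{err,more}  (offer→select)
              • err:
                !Bool → ?Bool
                  X ↦ X
              • more:
                !Str → ?Str
                  X ↦ X
          • data:
            !Str → ?Str
              ⊕{done,retry} → &{done,retry}  (select→offer)
                • done:
                  X ↦ X
                • retry:
                  X ↦ X
      • done:
        ?Int → !Int
          &{stop,ok} → ⊕{stop,ok}  (offer→select)
            • stop:
              &{more,ok,stop} → ⊕{more,ok,stop}  (offer→select)
                • more:
                  end ↦ end
                • ok:
                  X ↦ X
                • stop:
                  end ↦ end
            • ok:
              !Unit → ?Unit
                X ↦ X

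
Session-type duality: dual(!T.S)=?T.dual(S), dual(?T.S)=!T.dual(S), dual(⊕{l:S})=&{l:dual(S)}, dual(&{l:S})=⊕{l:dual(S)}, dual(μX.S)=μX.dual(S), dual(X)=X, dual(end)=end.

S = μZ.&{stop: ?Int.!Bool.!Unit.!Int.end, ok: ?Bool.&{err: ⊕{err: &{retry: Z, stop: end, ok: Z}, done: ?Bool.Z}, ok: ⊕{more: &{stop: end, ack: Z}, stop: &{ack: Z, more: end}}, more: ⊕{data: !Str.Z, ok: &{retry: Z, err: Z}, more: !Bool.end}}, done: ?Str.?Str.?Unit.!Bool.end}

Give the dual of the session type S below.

μZ = μZ  (μ self-dual)
  &{stop,ok,done} = ⊕{stop,ok,done}  (offer→select)
    • stop:
      ?Int = !Int
        !Bool = ?Bool
          !Unit = ?Unit
            !Int = ?Int
              end ↦ end
    • ok:
      ?Bool = !Bool
        &{err,ok,more} = ⊕{err,ok,more}  (offer→select)
          • err:
            ⊕{err,done} = &{err,done}  (internal→external)
              • err:
                &{retry,stop,ok} = ⊕{retry,stop,ok}  (offer→select)
                  • retry:
                    Z ↦ Z
                  • stop:
                    end ↦ end
                  • ok:
                    Z ↦ Z
              • done:
                ?Bool = !Bool
                  Z ↦ Z
          • ok:
            ⊕{more,stop} = &{more,stop}  (internal→external)
              • more:
                &{stop,ack} = ⊕{stop,ack}  (offer→select)
                  • stop:
                    end ↦ end
                  • ack:
                    Z ↦ Z
              • stop:
                &{ack,more} = ⊕{ack,more}  (offer→select)
                  • ack:
                    Z ↦ Z
                  • more:
                    end ↦ end
          • more:
            ⊕{data,ok,more} = &{data,ok,more}  (internal→external)
              • data:
                !Str = ?Str
                  Z ↦ Z
              • ok:
                &{retry,err} = ⊕{retry,err}  (offer→select)
                  • retry:
                    Z ↦ Z
                  • err:
                    Z ↦ Z
              • more:
                !Bool = ?Bool
                  end ↦ end
    • done:
      ?Str = !Str
        ?Str = !Str
          ?Unit = !Unit
            !Bool = ?Bool
              end ↦ end

μZ.⊕{stop: !Int.?Bool.?Unit.?Int.end, ok: !Bool.⊕{err: &{err: ⊕{retry: Z, stop: end, ok: Z}, done: !Bool.Z}, ok: &{more: ⊕{stop: end, ack: Z}, stop: ⊕{ack: Z, more: end}}, more: &{data: ?Str.Z, ok: ⊕{retry: Z, err: Z}, more: ?Bool.end}}, done: !Str.!Str.!Unit.?Bool.end}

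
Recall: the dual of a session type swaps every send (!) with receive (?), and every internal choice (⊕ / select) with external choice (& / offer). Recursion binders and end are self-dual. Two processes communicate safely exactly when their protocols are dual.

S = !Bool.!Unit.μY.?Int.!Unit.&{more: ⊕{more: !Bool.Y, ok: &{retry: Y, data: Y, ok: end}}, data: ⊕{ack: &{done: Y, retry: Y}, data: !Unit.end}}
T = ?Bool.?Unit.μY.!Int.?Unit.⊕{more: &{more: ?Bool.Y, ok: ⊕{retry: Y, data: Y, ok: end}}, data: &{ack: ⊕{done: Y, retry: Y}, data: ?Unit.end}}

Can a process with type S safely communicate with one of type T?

YES

!Bool ‖ ?Bool  match
  !Unit ‖ ?Unit  match
    μY ‖ μY  match (binder kept)
      ?Int ‖ !Int  match
        !Unit ‖ ?Unit  match
          &{more,data} ‖ ⊕{more,data}  match label sets agree
            [more]
              ⊕{more,ok} ‖ &{more,ok}  match label sets agree
                [more]
                  !Bool ‖ ?Bool  match
                    Y ‖ Y  match
                [ok]
                  &{retry,data,ok} ‖ ⊕{retry,data,ok}  match label sets agree
                    [retry]
                      Y ‖ Y  match
                    [data]
                      Y ‖ Y  match
                    [ok]
                      end ‖ end  match
            [data]
              ⊕{ack,data} ‖ &{ack,data}  match label sets agree
                [ack]
                  &{done,retry} ‖ ⊕{done,retry}  match label sets agree
                    [done]
                      Y ‖ Y  match
                    [retry]
                      Y ‖ Y  match
                [data]
                  !Unit ‖ ?Unit  match
                    end ‖ end  match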